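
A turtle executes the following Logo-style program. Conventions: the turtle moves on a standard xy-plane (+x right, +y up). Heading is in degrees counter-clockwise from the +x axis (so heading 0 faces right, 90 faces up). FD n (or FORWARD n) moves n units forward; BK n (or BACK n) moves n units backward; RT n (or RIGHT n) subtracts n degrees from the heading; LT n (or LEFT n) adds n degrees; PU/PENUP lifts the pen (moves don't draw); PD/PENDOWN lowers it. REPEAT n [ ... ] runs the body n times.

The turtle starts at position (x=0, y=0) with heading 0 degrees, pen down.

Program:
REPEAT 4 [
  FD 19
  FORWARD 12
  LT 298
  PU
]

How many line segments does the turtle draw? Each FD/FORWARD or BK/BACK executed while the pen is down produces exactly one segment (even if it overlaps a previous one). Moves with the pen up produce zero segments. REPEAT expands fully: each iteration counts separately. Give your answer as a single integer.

Executing turtle program step by step:
Start: pos=(0,0), heading=0, pen down
REPEAT 4 [
  -- iteration 1/4 --
  FD 19: (0,0) -> (19,0) [heading=0, draw]
  FD 12: (19,0) -> (31,0) [heading=0, draw]
  LT 298: heading 0 -> 298
  PU: pen up
  -- iteration 2/4 --
  FD 19: (31,0) -> (39.92,-16.776) [heading=298, move]
  FD 12: (39.92,-16.776) -> (45.554,-27.371) [heading=298, move]
  LT 298: heading 298 -> 236
  PU: pen up
  -- iteration 3/4 --
  FD 19: (45.554,-27.371) -> (34.929,-43.123) [heading=236, move]
  FD 12: (34.929,-43.123) -> (28.219,-53.072) [heading=236, move]
  LT 298: heading 236 -> 174
  PU: pen up
  -- iteration 4/4 --
  FD 19: (28.219,-53.072) -> (9.323,-51.085) [heading=174, move]
  FD 12: (9.323,-51.085) -> (-2.612,-49.831) [heading=174, move]
  LT 298: heading 174 -> 112
  PU: pen up
]
Final: pos=(-2.612,-49.831), heading=112, 2 segment(s) drawn
Segments drawn: 2

Answer: 2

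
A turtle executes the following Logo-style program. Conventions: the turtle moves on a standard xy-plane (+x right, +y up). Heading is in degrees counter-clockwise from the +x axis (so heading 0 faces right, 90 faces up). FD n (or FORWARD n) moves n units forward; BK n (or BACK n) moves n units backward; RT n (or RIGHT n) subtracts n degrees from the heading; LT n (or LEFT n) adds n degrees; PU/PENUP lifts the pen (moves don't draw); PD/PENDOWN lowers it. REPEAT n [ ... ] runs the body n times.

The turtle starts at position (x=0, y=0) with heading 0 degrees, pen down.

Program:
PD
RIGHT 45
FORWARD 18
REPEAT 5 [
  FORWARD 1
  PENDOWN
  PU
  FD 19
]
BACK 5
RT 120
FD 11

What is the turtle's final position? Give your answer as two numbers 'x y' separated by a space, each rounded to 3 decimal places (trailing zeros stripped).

Executing turtle program step by step:
Start: pos=(0,0), heading=0, pen down
PD: pen down
RT 45: heading 0 -> 315
FD 18: (0,0) -> (12.728,-12.728) [heading=315, draw]
REPEAT 5 [
  -- iteration 1/5 --
  FD 1: (12.728,-12.728) -> (13.435,-13.435) [heading=315, draw]
  PD: pen down
  PU: pen up
  FD 19: (13.435,-13.435) -> (26.87,-26.87) [heading=315, move]
  -- iteration 2/5 --
  FD 1: (26.87,-26.87) -> (27.577,-27.577) [heading=315, move]
  PD: pen down
  PU: pen up
  FD 19: (27.577,-27.577) -> (41.012,-41.012) [heading=315, move]
  -- iteration 3/5 --
  FD 1: (41.012,-41.012) -> (41.719,-41.719) [heading=315, move]
  PD: pen down
  PU: pen up
  FD 19: (41.719,-41.719) -> (55.154,-55.154) [heading=315, move]
  -- iteration 4/5 --
  FD 1: (55.154,-55.154) -> (55.861,-55.861) [heading=315, move]
  PD: pen down
  PU: pen up
  FD 19: (55.861,-55.861) -> (69.296,-69.296) [heading=315, move]
  -- iteration 5/5 --
  FD 1: (69.296,-69.296) -> (70.004,-70.004) [heading=315, move]
  PD: pen down
  PU: pen up
  FD 19: (70.004,-70.004) -> (83.439,-83.439) [heading=315, move]
]
BK 5: (83.439,-83.439) -> (79.903,-79.903) [heading=315, move]
RT 120: heading 315 -> 195
FD 11: (79.903,-79.903) -> (69.278,-82.75) [heading=195, move]
Final: pos=(69.278,-82.75), heading=195, 2 segment(s) drawn

Answer: 69.278 -82.75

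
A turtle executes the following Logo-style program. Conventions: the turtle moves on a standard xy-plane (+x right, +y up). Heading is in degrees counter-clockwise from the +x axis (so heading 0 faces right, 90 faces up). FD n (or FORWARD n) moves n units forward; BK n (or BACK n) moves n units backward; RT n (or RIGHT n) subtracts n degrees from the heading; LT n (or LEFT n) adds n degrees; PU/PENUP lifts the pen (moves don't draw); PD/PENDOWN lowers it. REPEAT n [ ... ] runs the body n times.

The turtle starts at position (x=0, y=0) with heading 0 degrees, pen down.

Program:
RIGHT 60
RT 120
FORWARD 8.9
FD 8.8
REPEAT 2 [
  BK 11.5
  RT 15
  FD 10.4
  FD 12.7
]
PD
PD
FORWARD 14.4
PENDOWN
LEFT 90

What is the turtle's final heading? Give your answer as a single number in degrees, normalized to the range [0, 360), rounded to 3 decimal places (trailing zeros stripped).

Answer: 240

Derivation:
Executing turtle program step by step:
Start: pos=(0,0), heading=0, pen down
RT 60: heading 0 -> 300
RT 120: heading 300 -> 180
FD 8.9: (0,0) -> (-8.9,0) [heading=180, draw]
FD 8.8: (-8.9,0) -> (-17.7,0) [heading=180, draw]
REPEAT 2 [
  -- iteration 1/2 --
  BK 11.5: (-17.7,0) -> (-6.2,0) [heading=180, draw]
  RT 15: heading 180 -> 165
  FD 10.4: (-6.2,0) -> (-16.246,2.692) [heading=165, draw]
  FD 12.7: (-16.246,2.692) -> (-28.513,5.979) [heading=165, draw]
  -- iteration 2/2 --
  BK 11.5: (-28.513,5.979) -> (-17.405,3.002) [heading=165, draw]
  RT 15: heading 165 -> 150
  FD 10.4: (-17.405,3.002) -> (-26.411,8.202) [heading=150, draw]
  FD 12.7: (-26.411,8.202) -> (-37.41,14.552) [heading=150, draw]
]
PD: pen down
PD: pen down
FD 14.4: (-37.41,14.552) -> (-49.881,21.752) [heading=150, draw]
PD: pen down
LT 90: heading 150 -> 240
Final: pos=(-49.881,21.752), heading=240, 9 segment(s) drawn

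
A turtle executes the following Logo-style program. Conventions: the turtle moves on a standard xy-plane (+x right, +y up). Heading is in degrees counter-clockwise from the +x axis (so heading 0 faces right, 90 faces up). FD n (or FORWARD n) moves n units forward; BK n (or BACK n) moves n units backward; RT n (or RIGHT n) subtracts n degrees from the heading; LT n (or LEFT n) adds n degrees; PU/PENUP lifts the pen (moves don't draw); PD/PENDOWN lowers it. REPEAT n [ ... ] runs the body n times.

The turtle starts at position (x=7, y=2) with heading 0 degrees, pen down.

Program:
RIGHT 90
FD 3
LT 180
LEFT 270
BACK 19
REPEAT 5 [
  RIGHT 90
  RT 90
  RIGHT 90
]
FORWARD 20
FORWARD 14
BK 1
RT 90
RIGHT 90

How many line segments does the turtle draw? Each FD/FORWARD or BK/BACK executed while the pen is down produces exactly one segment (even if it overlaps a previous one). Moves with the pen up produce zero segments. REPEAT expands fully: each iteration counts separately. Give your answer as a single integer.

Answer: 5

Derivation:
Executing turtle program step by step:
Start: pos=(7,2), heading=0, pen down
RT 90: heading 0 -> 270
FD 3: (7,2) -> (7,-1) [heading=270, draw]
LT 180: heading 270 -> 90
LT 270: heading 90 -> 0
BK 19: (7,-1) -> (-12,-1) [heading=0, draw]
REPEAT 5 [
  -- iteration 1/5 --
  RT 90: heading 0 -> 270
  RT 90: heading 270 -> 180
  RT 90: heading 180 -> 90
  -- iteration 2/5 --
  RT 90: heading 90 -> 0
  RT 90: heading 0 -> 270
  RT 90: heading 270 -> 180
  -- iteration 3/5 --
  RT 90: heading 180 -> 90
  RT 90: heading 90 -> 0
  RT 90: heading 0 -> 270
  -- iteration 4/5 --
  RT 90: heading 270 -> 180
  RT 90: heading 180 -> 90
  RT 90: heading 90 -> 0
  -- iteration 5/5 --
  RT 90: heading 0 -> 270
  RT 90: heading 270 -> 180
  RT 90: heading 180 -> 90
]
FD 20: (-12,-1) -> (-12,19) [heading=90, draw]
FD 14: (-12,19) -> (-12,33) [heading=90, draw]
BK 1: (-12,33) -> (-12,32) [heading=90, draw]
RT 90: heading 90 -> 0
RT 90: heading 0 -> 270
Final: pos=(-12,32), heading=270, 5 segment(s) drawn
Segments drawn: 5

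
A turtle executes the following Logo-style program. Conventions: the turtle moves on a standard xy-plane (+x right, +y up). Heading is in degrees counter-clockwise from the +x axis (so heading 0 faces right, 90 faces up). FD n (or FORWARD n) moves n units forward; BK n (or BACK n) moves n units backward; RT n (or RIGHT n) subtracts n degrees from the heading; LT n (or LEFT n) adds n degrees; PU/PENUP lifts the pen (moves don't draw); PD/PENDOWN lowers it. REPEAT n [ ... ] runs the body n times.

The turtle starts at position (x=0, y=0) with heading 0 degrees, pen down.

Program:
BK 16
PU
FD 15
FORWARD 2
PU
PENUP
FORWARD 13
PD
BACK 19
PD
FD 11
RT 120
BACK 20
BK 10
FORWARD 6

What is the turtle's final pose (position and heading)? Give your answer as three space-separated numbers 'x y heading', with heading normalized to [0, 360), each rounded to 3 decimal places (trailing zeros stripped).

Executing turtle program step by step:
Start: pos=(0,0), heading=0, pen down
BK 16: (0,0) -> (-16,0) [heading=0, draw]
PU: pen up
FD 15: (-16,0) -> (-1,0) [heading=0, move]
FD 2: (-1,0) -> (1,0) [heading=0, move]
PU: pen up
PU: pen up
FD 13: (1,0) -> (14,0) [heading=0, move]
PD: pen down
BK 19: (14,0) -> (-5,0) [heading=0, draw]
PD: pen down
FD 11: (-5,0) -> (6,0) [heading=0, draw]
RT 120: heading 0 -> 240
BK 20: (6,0) -> (16,17.321) [heading=240, draw]
BK 10: (16,17.321) -> (21,25.981) [heading=240, draw]
FD 6: (21,25.981) -> (18,20.785) [heading=240, draw]
Final: pos=(18,20.785), heading=240, 6 segment(s) drawn

Answer: 18 20.785 240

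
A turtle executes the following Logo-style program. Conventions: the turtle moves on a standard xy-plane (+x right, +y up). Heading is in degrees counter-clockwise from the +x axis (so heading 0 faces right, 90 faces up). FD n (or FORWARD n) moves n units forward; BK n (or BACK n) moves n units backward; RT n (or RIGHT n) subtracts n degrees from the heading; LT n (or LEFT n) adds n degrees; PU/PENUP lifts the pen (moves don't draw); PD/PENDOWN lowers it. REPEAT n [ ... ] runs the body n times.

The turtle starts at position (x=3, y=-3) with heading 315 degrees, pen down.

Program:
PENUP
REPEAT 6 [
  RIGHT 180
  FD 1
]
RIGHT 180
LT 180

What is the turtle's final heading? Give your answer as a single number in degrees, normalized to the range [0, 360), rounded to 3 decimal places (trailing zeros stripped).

Answer: 315

Derivation:
Executing turtle program step by step:
Start: pos=(3,-3), heading=315, pen down
PU: pen up
REPEAT 6 [
  -- iteration 1/6 --
  RT 180: heading 315 -> 135
  FD 1: (3,-3) -> (2.293,-2.293) [heading=135, move]
  -- iteration 2/6 --
  RT 180: heading 135 -> 315
  FD 1: (2.293,-2.293) -> (3,-3) [heading=315, move]
  -- iteration 3/6 --
  RT 180: heading 315 -> 135
  FD 1: (3,-3) -> (2.293,-2.293) [heading=135, move]
  -- iteration 4/6 --
  RT 180: heading 135 -> 315
  FD 1: (2.293,-2.293) -> (3,-3) [heading=315, move]
  -- iteration 5/6 --
  RT 180: heading 315 -> 135
  FD 1: (3,-3) -> (2.293,-2.293) [heading=135, move]
  -- iteration 6/6 --
  RT 180: heading 135 -> 315
  FD 1: (2.293,-2.293) -> (3,-3) [heading=315, move]
]
RT 180: heading 315 -> 135
LT 180: heading 135 -> 315
Final: pos=(3,-3), heading=315, 0 segment(s) drawn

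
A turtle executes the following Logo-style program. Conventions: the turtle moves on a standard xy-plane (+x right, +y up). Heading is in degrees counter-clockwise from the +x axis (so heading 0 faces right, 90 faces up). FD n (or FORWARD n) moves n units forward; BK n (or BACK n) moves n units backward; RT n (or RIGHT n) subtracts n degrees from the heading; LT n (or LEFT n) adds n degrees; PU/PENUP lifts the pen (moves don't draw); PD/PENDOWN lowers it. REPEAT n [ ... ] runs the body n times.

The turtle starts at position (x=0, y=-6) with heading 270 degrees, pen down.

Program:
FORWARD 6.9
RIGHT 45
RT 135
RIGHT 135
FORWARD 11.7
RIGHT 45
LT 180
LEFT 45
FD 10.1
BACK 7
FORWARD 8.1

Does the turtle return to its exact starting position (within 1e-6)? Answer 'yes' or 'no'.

Executing turtle program step by step:
Start: pos=(0,-6), heading=270, pen down
FD 6.9: (0,-6) -> (0,-12.9) [heading=270, draw]
RT 45: heading 270 -> 225
RT 135: heading 225 -> 90
RT 135: heading 90 -> 315
FD 11.7: (0,-12.9) -> (8.273,-21.173) [heading=315, draw]
RT 45: heading 315 -> 270
LT 180: heading 270 -> 90
LT 45: heading 90 -> 135
FD 10.1: (8.273,-21.173) -> (1.131,-14.031) [heading=135, draw]
BK 7: (1.131,-14.031) -> (6.081,-18.981) [heading=135, draw]
FD 8.1: (6.081,-18.981) -> (0.354,-13.254) [heading=135, draw]
Final: pos=(0.354,-13.254), heading=135, 5 segment(s) drawn

Start position: (0, -6)
Final position: (0.354, -13.254)
Distance = 7.262; >= 1e-6 -> NOT closed

Answer: no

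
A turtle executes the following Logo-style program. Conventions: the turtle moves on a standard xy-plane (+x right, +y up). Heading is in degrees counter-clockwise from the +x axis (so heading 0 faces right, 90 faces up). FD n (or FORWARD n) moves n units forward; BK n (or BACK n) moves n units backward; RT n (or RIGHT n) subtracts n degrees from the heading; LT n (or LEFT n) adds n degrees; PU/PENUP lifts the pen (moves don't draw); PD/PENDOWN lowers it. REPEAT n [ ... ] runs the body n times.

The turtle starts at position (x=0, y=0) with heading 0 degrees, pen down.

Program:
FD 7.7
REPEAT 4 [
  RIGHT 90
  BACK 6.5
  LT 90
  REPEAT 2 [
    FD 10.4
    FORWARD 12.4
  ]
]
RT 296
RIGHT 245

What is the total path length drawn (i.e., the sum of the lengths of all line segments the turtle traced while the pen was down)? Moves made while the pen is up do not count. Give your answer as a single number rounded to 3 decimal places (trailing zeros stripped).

Executing turtle program step by step:
Start: pos=(0,0), heading=0, pen down
FD 7.7: (0,0) -> (7.7,0) [heading=0, draw]
REPEAT 4 [
  -- iteration 1/4 --
  RT 90: heading 0 -> 270
  BK 6.5: (7.7,0) -> (7.7,6.5) [heading=270, draw]
  LT 90: heading 270 -> 0
  REPEAT 2 [
    -- iteration 1/2 --
    FD 10.4: (7.7,6.5) -> (18.1,6.5) [heading=0, draw]
    FD 12.4: (18.1,6.5) -> (30.5,6.5) [heading=0, draw]
    -- iteration 2/2 --
    FD 10.4: (30.5,6.5) -> (40.9,6.5) [heading=0, draw]
    FD 12.4: (40.9,6.5) -> (53.3,6.5) [heading=0, draw]
  ]
  -- iteration 2/4 --
  RT 90: heading 0 -> 270
  BK 6.5: (53.3,6.5) -> (53.3,13) [heading=270, draw]
  LT 90: heading 270 -> 0
  REPEAT 2 [
    -- iteration 1/2 --
    FD 10.4: (53.3,13) -> (63.7,13) [heading=0, draw]
    FD 12.4: (63.7,13) -> (76.1,13) [heading=0, draw]
    -- iteration 2/2 --
    FD 10.4: (76.1,13) -> (86.5,13) [heading=0, draw]
    FD 12.4: (86.5,13) -> (98.9,13) [heading=0, draw]
  ]
  -- iteration 3/4 --
  RT 90: heading 0 -> 270
  BK 6.5: (98.9,13) -> (98.9,19.5) [heading=270, draw]
  LT 90: heading 270 -> 0
  REPEAT 2 [
    -- iteration 1/2 --
    FD 10.4: (98.9,19.5) -> (109.3,19.5) [heading=0, draw]
    FD 12.4: (109.3,19.5) -> (121.7,19.5) [heading=0, draw]
    -- iteration 2/2 --
    FD 10.4: (121.7,19.5) -> (132.1,19.5) [heading=0, draw]
    FD 12.4: (132.1,19.5) -> (144.5,19.5) [heading=0, draw]
  ]
  -- iteration 4/4 --
  RT 90: heading 0 -> 270
  BK 6.5: (144.5,19.5) -> (144.5,26) [heading=270, draw]
  LT 90: heading 270 -> 0
  REPEAT 2 [
    -- iteration 1/2 --
    FD 10.4: (144.5,26) -> (154.9,26) [heading=0, draw]
    FD 12.4: (154.9,26) -> (167.3,26) [heading=0, draw]
    -- iteration 2/2 --
    FD 10.4: (167.3,26) -> (177.7,26) [heading=0, draw]
    FD 12.4: (177.7,26) -> (190.1,26) [heading=0, draw]
  ]
]
RT 296: heading 0 -> 64
RT 245: heading 64 -> 179
Final: pos=(190.1,26), heading=179, 21 segment(s) drawn

Segment lengths:
  seg 1: (0,0) -> (7.7,0), length = 7.7
  seg 2: (7.7,0) -> (7.7,6.5), length = 6.5
  seg 3: (7.7,6.5) -> (18.1,6.5), length = 10.4
  seg 4: (18.1,6.5) -> (30.5,6.5), length = 12.4
  seg 5: (30.5,6.5) -> (40.9,6.5), length = 10.4
  seg 6: (40.9,6.5) -> (53.3,6.5), length = 12.4
  seg 7: (53.3,6.5) -> (53.3,13), length = 6.5
  seg 8: (53.3,13) -> (63.7,13), length = 10.4
  seg 9: (63.7,13) -> (76.1,13), length = 12.4
  seg 10: (76.1,13) -> (86.5,13), length = 10.4
  seg 11: (86.5,13) -> (98.9,13), length = 12.4
  seg 12: (98.9,13) -> (98.9,19.5), length = 6.5
  seg 13: (98.9,19.5) -> (109.3,19.5), length = 10.4
  seg 14: (109.3,19.5) -> (121.7,19.5), length = 12.4
  seg 15: (121.7,19.5) -> (132.1,19.5), length = 10.4
  seg 16: (132.1,19.5) -> (144.5,19.5), length = 12.4
  seg 17: (144.5,19.5) -> (144.5,26), length = 6.5
  seg 18: (144.5,26) -> (154.9,26), length = 10.4
  seg 19: (154.9,26) -> (167.3,26), length = 12.4
  seg 20: (167.3,26) -> (177.7,26), length = 10.4
  seg 21: (177.7,26) -> (190.1,26), length = 12.4
Total = 216.1

Answer: 216.1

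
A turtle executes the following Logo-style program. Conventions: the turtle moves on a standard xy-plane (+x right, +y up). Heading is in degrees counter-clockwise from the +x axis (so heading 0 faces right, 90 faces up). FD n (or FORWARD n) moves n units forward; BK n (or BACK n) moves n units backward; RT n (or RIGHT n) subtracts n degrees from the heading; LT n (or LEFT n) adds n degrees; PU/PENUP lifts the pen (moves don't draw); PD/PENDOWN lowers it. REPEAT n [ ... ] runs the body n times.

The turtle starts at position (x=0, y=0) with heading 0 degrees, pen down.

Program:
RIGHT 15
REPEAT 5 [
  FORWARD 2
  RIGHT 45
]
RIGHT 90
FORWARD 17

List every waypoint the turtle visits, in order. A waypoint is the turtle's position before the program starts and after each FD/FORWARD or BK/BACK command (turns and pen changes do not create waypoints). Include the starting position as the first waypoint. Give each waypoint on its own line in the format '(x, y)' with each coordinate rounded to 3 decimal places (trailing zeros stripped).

Executing turtle program step by step:
Start: pos=(0,0), heading=0, pen down
RT 15: heading 0 -> 345
REPEAT 5 [
  -- iteration 1/5 --
  FD 2: (0,0) -> (1.932,-0.518) [heading=345, draw]
  RT 45: heading 345 -> 300
  -- iteration 2/5 --
  FD 2: (1.932,-0.518) -> (2.932,-2.25) [heading=300, draw]
  RT 45: heading 300 -> 255
  -- iteration 3/5 --
  FD 2: (2.932,-2.25) -> (2.414,-4.182) [heading=255, draw]
  RT 45: heading 255 -> 210
  -- iteration 4/5 --
  FD 2: (2.414,-4.182) -> (0.682,-5.182) [heading=210, draw]
  RT 45: heading 210 -> 165
  -- iteration 5/5 --
  FD 2: (0.682,-5.182) -> (-1.25,-4.664) [heading=165, draw]
  RT 45: heading 165 -> 120
]
RT 90: heading 120 -> 30
FD 17: (-1.25,-4.664) -> (13.473,3.836) [heading=30, draw]
Final: pos=(13.473,3.836), heading=30, 6 segment(s) drawn
Waypoints (7 total):
(0, 0)
(1.932, -0.518)
(2.932, -2.25)
(2.414, -4.182)
(0.682, -5.182)
(-1.25, -4.664)
(13.473, 3.836)

Answer: (0, 0)
(1.932, -0.518)
(2.932, -2.25)
(2.414, -4.182)
(0.682, -5.182)
(-1.25, -4.664)
(13.473, 3.836)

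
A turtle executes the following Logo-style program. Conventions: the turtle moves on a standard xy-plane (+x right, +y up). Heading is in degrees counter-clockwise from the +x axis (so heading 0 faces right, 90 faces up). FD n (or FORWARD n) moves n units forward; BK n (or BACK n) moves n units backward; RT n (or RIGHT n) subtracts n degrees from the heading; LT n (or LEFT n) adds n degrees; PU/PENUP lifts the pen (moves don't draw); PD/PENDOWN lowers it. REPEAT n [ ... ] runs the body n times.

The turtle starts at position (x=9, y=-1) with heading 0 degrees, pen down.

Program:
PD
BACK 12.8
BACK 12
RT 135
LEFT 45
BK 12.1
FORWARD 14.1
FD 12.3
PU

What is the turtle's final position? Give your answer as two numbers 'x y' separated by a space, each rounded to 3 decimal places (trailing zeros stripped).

Answer: -15.8 -15.3

Derivation:
Executing turtle program step by step:
Start: pos=(9,-1), heading=0, pen down
PD: pen down
BK 12.8: (9,-1) -> (-3.8,-1) [heading=0, draw]
BK 12: (-3.8,-1) -> (-15.8,-1) [heading=0, draw]
RT 135: heading 0 -> 225
LT 45: heading 225 -> 270
BK 12.1: (-15.8,-1) -> (-15.8,11.1) [heading=270, draw]
FD 14.1: (-15.8,11.1) -> (-15.8,-3) [heading=270, draw]
FD 12.3: (-15.8,-3) -> (-15.8,-15.3) [heading=270, draw]
PU: pen up
Final: pos=(-15.8,-15.3), heading=270, 5 segment(s) drawn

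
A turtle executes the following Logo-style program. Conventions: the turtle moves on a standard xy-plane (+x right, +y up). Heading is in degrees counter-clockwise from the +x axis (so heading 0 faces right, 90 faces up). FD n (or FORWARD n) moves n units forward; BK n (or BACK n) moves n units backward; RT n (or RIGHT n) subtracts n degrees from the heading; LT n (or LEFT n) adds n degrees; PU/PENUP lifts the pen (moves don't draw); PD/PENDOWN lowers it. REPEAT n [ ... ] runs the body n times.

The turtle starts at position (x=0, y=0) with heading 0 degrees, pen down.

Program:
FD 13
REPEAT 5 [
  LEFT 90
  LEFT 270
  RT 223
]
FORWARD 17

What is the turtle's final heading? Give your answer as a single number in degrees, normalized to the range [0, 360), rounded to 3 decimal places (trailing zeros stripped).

Executing turtle program step by step:
Start: pos=(0,0), heading=0, pen down
FD 13: (0,0) -> (13,0) [heading=0, draw]
REPEAT 5 [
  -- iteration 1/5 --
  LT 90: heading 0 -> 90
  LT 270: heading 90 -> 0
  RT 223: heading 0 -> 137
  -- iteration 2/5 --
  LT 90: heading 137 -> 227
  LT 270: heading 227 -> 137
  RT 223: heading 137 -> 274
  -- iteration 3/5 --
  LT 90: heading 274 -> 4
  LT 270: heading 4 -> 274
  RT 223: heading 274 -> 51
  -- iteration 4/5 --
  LT 90: heading 51 -> 141
  LT 270: heading 141 -> 51
  RT 223: heading 51 -> 188
  -- iteration 5/5 --
  LT 90: heading 188 -> 278
  LT 270: heading 278 -> 188
  RT 223: heading 188 -> 325
]
FD 17: (13,0) -> (26.926,-9.751) [heading=325, draw]
Final: pos=(26.926,-9.751), heading=325, 2 segment(s) drawn

Answer: 325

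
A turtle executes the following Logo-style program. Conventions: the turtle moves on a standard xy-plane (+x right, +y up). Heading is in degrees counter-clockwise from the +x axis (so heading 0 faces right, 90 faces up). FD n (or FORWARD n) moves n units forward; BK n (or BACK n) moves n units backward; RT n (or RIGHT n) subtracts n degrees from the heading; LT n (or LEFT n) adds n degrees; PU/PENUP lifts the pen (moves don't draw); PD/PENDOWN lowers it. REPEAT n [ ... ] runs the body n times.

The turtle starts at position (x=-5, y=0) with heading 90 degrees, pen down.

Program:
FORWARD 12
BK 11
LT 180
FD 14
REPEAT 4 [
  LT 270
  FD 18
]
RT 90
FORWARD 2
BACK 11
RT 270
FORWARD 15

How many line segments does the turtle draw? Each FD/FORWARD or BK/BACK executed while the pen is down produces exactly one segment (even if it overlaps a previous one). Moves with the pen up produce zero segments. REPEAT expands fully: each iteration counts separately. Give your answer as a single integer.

Executing turtle program step by step:
Start: pos=(-5,0), heading=90, pen down
FD 12: (-5,0) -> (-5,12) [heading=90, draw]
BK 11: (-5,12) -> (-5,1) [heading=90, draw]
LT 180: heading 90 -> 270
FD 14: (-5,1) -> (-5,-13) [heading=270, draw]
REPEAT 4 [
  -- iteration 1/4 --
  LT 270: heading 270 -> 180
  FD 18: (-5,-13) -> (-23,-13) [heading=180, draw]
  -- iteration 2/4 --
  LT 270: heading 180 -> 90
  FD 18: (-23,-13) -> (-23,5) [heading=90, draw]
  -- iteration 3/4 --
  LT 270: heading 90 -> 0
  FD 18: (-23,5) -> (-5,5) [heading=0, draw]
  -- iteration 4/4 --
  LT 270: heading 0 -> 270
  FD 18: (-5,5) -> (-5,-13) [heading=270, draw]
]
RT 90: heading 270 -> 180
FD 2: (-5,-13) -> (-7,-13) [heading=180, draw]
BK 11: (-7,-13) -> (4,-13) [heading=180, draw]
RT 270: heading 180 -> 270
FD 15: (4,-13) -> (4,-28) [heading=270, draw]
Final: pos=(4,-28), heading=270, 10 segment(s) drawn
Segments drawn: 10

Answer: 10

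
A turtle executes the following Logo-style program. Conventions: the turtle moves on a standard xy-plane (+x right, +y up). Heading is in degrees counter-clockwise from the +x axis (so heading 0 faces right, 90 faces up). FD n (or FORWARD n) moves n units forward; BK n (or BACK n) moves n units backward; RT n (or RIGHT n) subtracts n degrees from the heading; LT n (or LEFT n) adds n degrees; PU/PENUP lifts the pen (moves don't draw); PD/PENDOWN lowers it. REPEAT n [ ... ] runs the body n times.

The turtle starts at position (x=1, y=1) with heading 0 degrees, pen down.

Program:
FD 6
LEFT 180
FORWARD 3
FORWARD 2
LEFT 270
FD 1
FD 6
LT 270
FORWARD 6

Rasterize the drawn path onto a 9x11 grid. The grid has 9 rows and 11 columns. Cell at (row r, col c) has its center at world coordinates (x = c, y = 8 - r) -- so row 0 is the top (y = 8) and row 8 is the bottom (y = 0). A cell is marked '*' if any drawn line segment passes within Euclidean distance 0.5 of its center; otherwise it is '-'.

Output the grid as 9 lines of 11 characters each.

Segment 0: (1,1) -> (7,1)
Segment 1: (7,1) -> (4,1)
Segment 2: (4,1) -> (2,1)
Segment 3: (2,1) -> (2,2)
Segment 4: (2,2) -> (2,8)
Segment 5: (2,8) -> (8,8)

Answer: --*******--
--*--------
--*--------
--*--------
--*--------
--*--------
--*--------
-*******---
-----------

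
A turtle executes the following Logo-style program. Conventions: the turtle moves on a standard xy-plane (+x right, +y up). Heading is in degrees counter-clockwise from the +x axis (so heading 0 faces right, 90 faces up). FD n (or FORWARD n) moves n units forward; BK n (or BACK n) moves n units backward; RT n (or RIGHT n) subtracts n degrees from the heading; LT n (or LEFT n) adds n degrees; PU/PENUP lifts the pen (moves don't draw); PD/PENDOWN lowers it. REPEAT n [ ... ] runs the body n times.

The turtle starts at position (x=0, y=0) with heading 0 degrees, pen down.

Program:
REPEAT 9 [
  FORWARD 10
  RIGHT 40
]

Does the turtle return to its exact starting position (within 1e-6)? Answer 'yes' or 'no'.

Answer: yes

Derivation:
Executing turtle program step by step:
Start: pos=(0,0), heading=0, pen down
REPEAT 9 [
  -- iteration 1/9 --
  FD 10: (0,0) -> (10,0) [heading=0, draw]
  RT 40: heading 0 -> 320
  -- iteration 2/9 --
  FD 10: (10,0) -> (17.66,-6.428) [heading=320, draw]
  RT 40: heading 320 -> 280
  -- iteration 3/9 --
  FD 10: (17.66,-6.428) -> (19.397,-16.276) [heading=280, draw]
  RT 40: heading 280 -> 240
  -- iteration 4/9 --
  FD 10: (19.397,-16.276) -> (14.397,-24.936) [heading=240, draw]
  RT 40: heading 240 -> 200
  -- iteration 5/9 --
  FD 10: (14.397,-24.936) -> (5,-28.356) [heading=200, draw]
  RT 40: heading 200 -> 160
  -- iteration 6/9 --
  FD 10: (5,-28.356) -> (-4.397,-24.936) [heading=160, draw]
  RT 40: heading 160 -> 120
  -- iteration 7/9 --
  FD 10: (-4.397,-24.936) -> (-9.397,-16.276) [heading=120, draw]
  RT 40: heading 120 -> 80
  -- iteration 8/9 --
  FD 10: (-9.397,-16.276) -> (-7.66,-6.428) [heading=80, draw]
  RT 40: heading 80 -> 40
  -- iteration 9/9 --
  FD 10: (-7.66,-6.428) -> (0,0) [heading=40, draw]
  RT 40: heading 40 -> 0
]
Final: pos=(0,0), heading=0, 9 segment(s) drawn

Start position: (0, 0)
Final position: (0, 0)
Distance = 0; < 1e-6 -> CLOSED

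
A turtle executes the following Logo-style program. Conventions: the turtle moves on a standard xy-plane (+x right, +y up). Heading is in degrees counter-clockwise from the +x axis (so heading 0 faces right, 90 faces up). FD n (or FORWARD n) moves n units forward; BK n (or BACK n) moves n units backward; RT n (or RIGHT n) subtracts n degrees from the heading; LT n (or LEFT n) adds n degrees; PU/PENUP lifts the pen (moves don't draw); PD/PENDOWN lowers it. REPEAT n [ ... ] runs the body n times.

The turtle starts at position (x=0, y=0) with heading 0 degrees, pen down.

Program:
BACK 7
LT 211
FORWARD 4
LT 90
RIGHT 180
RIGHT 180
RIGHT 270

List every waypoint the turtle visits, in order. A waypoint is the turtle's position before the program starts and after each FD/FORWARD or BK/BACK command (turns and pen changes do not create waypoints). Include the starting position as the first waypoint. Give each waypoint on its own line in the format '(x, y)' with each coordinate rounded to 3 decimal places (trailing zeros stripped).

Answer: (0, 0)
(-7, 0)
(-10.429, -2.06)

Derivation:
Executing turtle program step by step:
Start: pos=(0,0), heading=0, pen down
BK 7: (0,0) -> (-7,0) [heading=0, draw]
LT 211: heading 0 -> 211
FD 4: (-7,0) -> (-10.429,-2.06) [heading=211, draw]
LT 90: heading 211 -> 301
RT 180: heading 301 -> 121
RT 180: heading 121 -> 301
RT 270: heading 301 -> 31
Final: pos=(-10.429,-2.06), heading=31, 2 segment(s) drawn
Waypoints (3 total):
(0, 0)
(-7, 0)
(-10.429, -2.06)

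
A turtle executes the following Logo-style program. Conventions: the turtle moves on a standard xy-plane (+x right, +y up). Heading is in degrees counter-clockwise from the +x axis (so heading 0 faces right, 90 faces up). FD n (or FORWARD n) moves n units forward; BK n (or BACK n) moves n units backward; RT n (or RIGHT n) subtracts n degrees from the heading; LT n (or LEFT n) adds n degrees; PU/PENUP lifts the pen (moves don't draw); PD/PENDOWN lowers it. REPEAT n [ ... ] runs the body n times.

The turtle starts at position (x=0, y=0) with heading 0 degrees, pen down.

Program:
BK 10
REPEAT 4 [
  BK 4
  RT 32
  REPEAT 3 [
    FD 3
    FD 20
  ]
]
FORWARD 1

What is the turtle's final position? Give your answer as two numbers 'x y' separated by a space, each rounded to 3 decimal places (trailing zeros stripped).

Executing turtle program step by step:
Start: pos=(0,0), heading=0, pen down
BK 10: (0,0) -> (-10,0) [heading=0, draw]
REPEAT 4 [
  -- iteration 1/4 --
  BK 4: (-10,0) -> (-14,0) [heading=0, draw]
  RT 32: heading 0 -> 328
  REPEAT 3 [
    -- iteration 1/3 --
    FD 3: (-14,0) -> (-11.456,-1.59) [heading=328, draw]
    FD 20: (-11.456,-1.59) -> (5.505,-12.188) [heading=328, draw]
    -- iteration 2/3 --
    FD 3: (5.505,-12.188) -> (8.049,-13.778) [heading=328, draw]
    FD 20: (8.049,-13.778) -> (25.01,-24.376) [heading=328, draw]
    -- iteration 3/3 --
    FD 3: (25.01,-24.376) -> (27.554,-25.966) [heading=328, draw]
    FD 20: (27.554,-25.966) -> (44.515,-36.564) [heading=328, draw]
  ]
  -- iteration 2/4 --
  BK 4: (44.515,-36.564) -> (41.123,-34.445) [heading=328, draw]
  RT 32: heading 328 -> 296
  REPEAT 3 [
    -- iteration 1/3 --
    FD 3: (41.123,-34.445) -> (42.438,-37.141) [heading=296, draw]
    FD 20: (42.438,-37.141) -> (51.206,-55.117) [heading=296, draw]
    -- iteration 2/3 --
    FD 3: (51.206,-55.117) -> (52.521,-57.813) [heading=296, draw]
    FD 20: (52.521,-57.813) -> (61.288,-75.789) [heading=296, draw]
    -- iteration 3/3 --
    FD 3: (61.288,-75.789) -> (62.603,-78.486) [heading=296, draw]
    FD 20: (62.603,-78.486) -> (71.371,-96.462) [heading=296, draw]
  ]
  -- iteration 3/4 --
  BK 4: (71.371,-96.462) -> (69.617,-92.866) [heading=296, draw]
  RT 32: heading 296 -> 264
  REPEAT 3 [
    -- iteration 1/3 --
    FD 3: (69.617,-92.866) -> (69.304,-95.85) [heading=264, draw]
    FD 20: (69.304,-95.85) -> (67.213,-115.74) [heading=264, draw]
    -- iteration 2/3 --
    FD 3: (67.213,-115.74) -> (66.9,-118.724) [heading=264, draw]
    FD 20: (66.9,-118.724) -> (64.809,-138.614) [heading=264, draw]
    -- iteration 3/3 --
    FD 3: (64.809,-138.614) -> (64.495,-141.598) [heading=264, draw]
    FD 20: (64.495,-141.598) -> (62.405,-161.488) [heading=264, draw]
  ]
  -- iteration 4/4 --
  BK 4: (62.405,-161.488) -> (62.823,-157.51) [heading=264, draw]
  RT 32: heading 264 -> 232
  REPEAT 3 [
    -- iteration 1/3 --
    FD 3: (62.823,-157.51) -> (60.976,-159.874) [heading=232, draw]
    FD 20: (60.976,-159.874) -> (48.663,-175.635) [heading=232, draw]
    -- iteration 2/3 --
    FD 3: (48.663,-175.635) -> (46.816,-177.999) [heading=232, draw]
    FD 20: (46.816,-177.999) -> (34.502,-193.759) [heading=232, draw]
    -- iteration 3/3 --
    FD 3: (34.502,-193.759) -> (32.655,-196.123) [heading=232, draw]
    FD 20: (32.655,-196.123) -> (20.342,-211.883) [heading=232, draw]
  ]
]
FD 1: (20.342,-211.883) -> (19.727,-212.671) [heading=232, draw]
Final: pos=(19.727,-212.671), heading=232, 30 segment(s) drawn

Answer: 19.727 -212.671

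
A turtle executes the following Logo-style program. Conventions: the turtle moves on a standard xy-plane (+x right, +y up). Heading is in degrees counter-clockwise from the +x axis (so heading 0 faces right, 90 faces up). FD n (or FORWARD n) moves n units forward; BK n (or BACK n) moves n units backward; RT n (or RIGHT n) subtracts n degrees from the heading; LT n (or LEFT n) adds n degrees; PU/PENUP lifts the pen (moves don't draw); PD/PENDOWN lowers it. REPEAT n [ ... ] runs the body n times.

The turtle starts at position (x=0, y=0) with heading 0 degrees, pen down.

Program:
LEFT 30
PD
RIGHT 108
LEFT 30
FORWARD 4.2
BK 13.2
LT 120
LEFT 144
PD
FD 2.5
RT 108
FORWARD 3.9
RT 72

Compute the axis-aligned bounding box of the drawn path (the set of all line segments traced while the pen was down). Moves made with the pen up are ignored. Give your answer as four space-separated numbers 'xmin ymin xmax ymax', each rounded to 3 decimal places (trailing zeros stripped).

Executing turtle program step by step:
Start: pos=(0,0), heading=0, pen down
LT 30: heading 0 -> 30
PD: pen down
RT 108: heading 30 -> 282
LT 30: heading 282 -> 312
FD 4.2: (0,0) -> (2.81,-3.121) [heading=312, draw]
BK 13.2: (2.81,-3.121) -> (-6.022,6.688) [heading=312, draw]
LT 120: heading 312 -> 72
LT 144: heading 72 -> 216
PD: pen down
FD 2.5: (-6.022,6.688) -> (-8.045,5.219) [heading=216, draw]
RT 108: heading 216 -> 108
FD 3.9: (-8.045,5.219) -> (-9.25,8.928) [heading=108, draw]
RT 72: heading 108 -> 36
Final: pos=(-9.25,8.928), heading=36, 4 segment(s) drawn

Segment endpoints: x in {-9.25, -8.045, -6.022, 0, 2.81}, y in {-3.121, 0, 5.219, 6.688, 8.928}
xmin=-9.25, ymin=-3.121, xmax=2.81, ymax=8.928

Answer: -9.25 -3.121 2.81 8.928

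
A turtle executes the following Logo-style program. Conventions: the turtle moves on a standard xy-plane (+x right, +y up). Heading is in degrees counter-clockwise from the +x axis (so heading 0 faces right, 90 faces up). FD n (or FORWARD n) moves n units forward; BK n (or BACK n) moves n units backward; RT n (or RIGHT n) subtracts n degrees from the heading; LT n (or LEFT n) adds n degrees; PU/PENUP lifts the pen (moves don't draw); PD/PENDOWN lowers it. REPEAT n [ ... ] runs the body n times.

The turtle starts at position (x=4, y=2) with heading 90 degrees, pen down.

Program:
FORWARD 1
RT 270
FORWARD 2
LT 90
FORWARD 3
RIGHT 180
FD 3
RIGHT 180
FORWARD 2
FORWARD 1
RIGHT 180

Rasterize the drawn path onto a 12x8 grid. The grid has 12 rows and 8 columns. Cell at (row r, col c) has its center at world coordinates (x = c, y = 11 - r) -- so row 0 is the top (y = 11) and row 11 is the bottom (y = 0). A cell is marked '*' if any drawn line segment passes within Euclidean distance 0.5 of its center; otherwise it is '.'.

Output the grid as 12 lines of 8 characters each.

Segment 0: (4,2) -> (4,3)
Segment 1: (4,3) -> (2,3)
Segment 2: (2,3) -> (2,-0)
Segment 3: (2,-0) -> (2,3)
Segment 4: (2,3) -> (2,1)
Segment 5: (2,1) -> (2,-0)

Answer: ........
........
........
........
........
........
........
........
..***...
..*.*...
..*.....
..*.....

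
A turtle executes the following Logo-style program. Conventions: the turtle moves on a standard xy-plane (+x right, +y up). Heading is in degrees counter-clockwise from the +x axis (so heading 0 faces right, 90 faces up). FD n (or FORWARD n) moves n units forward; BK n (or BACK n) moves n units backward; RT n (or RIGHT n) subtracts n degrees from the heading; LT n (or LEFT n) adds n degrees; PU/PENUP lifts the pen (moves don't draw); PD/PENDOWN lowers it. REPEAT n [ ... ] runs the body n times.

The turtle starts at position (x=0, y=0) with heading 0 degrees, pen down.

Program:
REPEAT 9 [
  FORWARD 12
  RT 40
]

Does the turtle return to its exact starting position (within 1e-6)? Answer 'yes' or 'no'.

Executing turtle program step by step:
Start: pos=(0,0), heading=0, pen down
REPEAT 9 [
  -- iteration 1/9 --
  FD 12: (0,0) -> (12,0) [heading=0, draw]
  RT 40: heading 0 -> 320
  -- iteration 2/9 --
  FD 12: (12,0) -> (21.193,-7.713) [heading=320, draw]
  RT 40: heading 320 -> 280
  -- iteration 3/9 --
  FD 12: (21.193,-7.713) -> (23.276,-19.531) [heading=280, draw]
  RT 40: heading 280 -> 240
  -- iteration 4/9 --
  FD 12: (23.276,-19.531) -> (17.276,-29.923) [heading=240, draw]
  RT 40: heading 240 -> 200
  -- iteration 5/9 --
  FD 12: (17.276,-29.923) -> (6,-34.028) [heading=200, draw]
  RT 40: heading 200 -> 160
  -- iteration 6/9 --
  FD 12: (6,-34.028) -> (-5.276,-29.923) [heading=160, draw]
  RT 40: heading 160 -> 120
  -- iteration 7/9 --
  FD 12: (-5.276,-29.923) -> (-11.276,-19.531) [heading=120, draw]
  RT 40: heading 120 -> 80
  -- iteration 8/9 --
  FD 12: (-11.276,-19.531) -> (-9.193,-7.713) [heading=80, draw]
  RT 40: heading 80 -> 40
  -- iteration 9/9 --
  FD 12: (-9.193,-7.713) -> (0,0) [heading=40, draw]
  RT 40: heading 40 -> 0
]
Final: pos=(0,0), heading=0, 9 segment(s) drawn

Start position: (0, 0)
Final position: (0, 0)
Distance = 0; < 1e-6 -> CLOSED

Answer: yes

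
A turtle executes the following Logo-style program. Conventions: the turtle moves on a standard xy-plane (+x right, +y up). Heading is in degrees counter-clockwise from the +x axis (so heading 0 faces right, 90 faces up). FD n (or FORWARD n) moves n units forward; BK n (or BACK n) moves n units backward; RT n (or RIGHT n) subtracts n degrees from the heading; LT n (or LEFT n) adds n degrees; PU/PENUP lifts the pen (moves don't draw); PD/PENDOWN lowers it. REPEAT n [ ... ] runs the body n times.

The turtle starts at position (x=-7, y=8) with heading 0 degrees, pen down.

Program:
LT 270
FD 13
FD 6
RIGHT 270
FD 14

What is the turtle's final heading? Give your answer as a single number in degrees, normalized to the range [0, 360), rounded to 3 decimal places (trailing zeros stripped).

Executing turtle program step by step:
Start: pos=(-7,8), heading=0, pen down
LT 270: heading 0 -> 270
FD 13: (-7,8) -> (-7,-5) [heading=270, draw]
FD 6: (-7,-5) -> (-7,-11) [heading=270, draw]
RT 270: heading 270 -> 0
FD 14: (-7,-11) -> (7,-11) [heading=0, draw]
Final: pos=(7,-11), heading=0, 3 segment(s) drawn

Answer: 0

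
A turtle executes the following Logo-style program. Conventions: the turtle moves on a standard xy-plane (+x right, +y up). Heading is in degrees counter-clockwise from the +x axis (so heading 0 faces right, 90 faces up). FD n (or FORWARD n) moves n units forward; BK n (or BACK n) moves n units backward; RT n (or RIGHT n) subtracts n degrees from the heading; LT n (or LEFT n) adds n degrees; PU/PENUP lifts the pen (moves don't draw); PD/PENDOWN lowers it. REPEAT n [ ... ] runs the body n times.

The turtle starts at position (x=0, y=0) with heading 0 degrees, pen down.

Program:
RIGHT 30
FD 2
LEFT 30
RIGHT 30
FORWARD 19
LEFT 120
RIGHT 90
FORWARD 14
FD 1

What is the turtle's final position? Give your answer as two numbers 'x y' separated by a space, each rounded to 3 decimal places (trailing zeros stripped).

Executing turtle program step by step:
Start: pos=(0,0), heading=0, pen down
RT 30: heading 0 -> 330
FD 2: (0,0) -> (1.732,-1) [heading=330, draw]
LT 30: heading 330 -> 0
RT 30: heading 0 -> 330
FD 19: (1.732,-1) -> (18.187,-10.5) [heading=330, draw]
LT 120: heading 330 -> 90
RT 90: heading 90 -> 0
FD 14: (18.187,-10.5) -> (32.187,-10.5) [heading=0, draw]
FD 1: (32.187,-10.5) -> (33.187,-10.5) [heading=0, draw]
Final: pos=(33.187,-10.5), heading=0, 4 segment(s) drawn

Answer: 33.187 -10.5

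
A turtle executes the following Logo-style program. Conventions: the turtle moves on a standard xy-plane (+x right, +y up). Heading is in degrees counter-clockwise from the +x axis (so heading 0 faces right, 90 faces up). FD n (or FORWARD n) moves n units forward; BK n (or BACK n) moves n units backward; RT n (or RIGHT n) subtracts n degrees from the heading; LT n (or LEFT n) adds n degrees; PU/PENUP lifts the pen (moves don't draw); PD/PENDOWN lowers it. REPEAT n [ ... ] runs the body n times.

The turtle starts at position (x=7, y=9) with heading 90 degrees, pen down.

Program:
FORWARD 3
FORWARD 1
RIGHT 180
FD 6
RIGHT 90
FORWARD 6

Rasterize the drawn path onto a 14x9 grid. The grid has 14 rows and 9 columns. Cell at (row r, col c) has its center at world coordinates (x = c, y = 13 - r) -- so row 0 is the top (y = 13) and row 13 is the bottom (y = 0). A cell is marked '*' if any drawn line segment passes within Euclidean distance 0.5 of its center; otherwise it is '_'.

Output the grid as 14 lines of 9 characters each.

Segment 0: (7,9) -> (7,12)
Segment 1: (7,12) -> (7,13)
Segment 2: (7,13) -> (7,7)
Segment 3: (7,7) -> (1,7)

Answer: _______*_
_______*_
_______*_
_______*_
_______*_
_______*_
_*******_
_________
_________
_________
_________
_________
_________
_________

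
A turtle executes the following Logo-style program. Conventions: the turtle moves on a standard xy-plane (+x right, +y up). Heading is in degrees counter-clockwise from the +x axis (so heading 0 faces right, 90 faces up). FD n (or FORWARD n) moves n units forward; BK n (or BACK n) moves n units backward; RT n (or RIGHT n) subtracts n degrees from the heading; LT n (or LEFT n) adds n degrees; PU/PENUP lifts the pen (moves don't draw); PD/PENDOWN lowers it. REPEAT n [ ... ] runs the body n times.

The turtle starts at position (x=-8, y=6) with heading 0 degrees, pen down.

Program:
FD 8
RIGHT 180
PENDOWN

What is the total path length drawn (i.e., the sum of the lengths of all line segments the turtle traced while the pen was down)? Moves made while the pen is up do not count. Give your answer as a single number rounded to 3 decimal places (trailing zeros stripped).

Answer: 8

Derivation:
Executing turtle program step by step:
Start: pos=(-8,6), heading=0, pen down
FD 8: (-8,6) -> (0,6) [heading=0, draw]
RT 180: heading 0 -> 180
PD: pen down
Final: pos=(0,6), heading=180, 1 segment(s) drawn

Segment lengths:
  seg 1: (-8,6) -> (0,6), length = 8
Total = 8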